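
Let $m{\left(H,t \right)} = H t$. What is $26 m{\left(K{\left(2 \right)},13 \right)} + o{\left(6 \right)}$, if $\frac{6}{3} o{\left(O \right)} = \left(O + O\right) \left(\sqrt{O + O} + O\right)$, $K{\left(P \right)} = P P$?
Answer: $1388 + 12 \sqrt{3} \approx 1408.8$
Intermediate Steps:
$K{\left(P \right)} = P^{2}$
$o{\left(O \right)} = O \left(O + \sqrt{2} \sqrt{O}\right)$ ($o{\left(O \right)} = \frac{\left(O + O\right) \left(\sqrt{O + O} + O\right)}{2} = \frac{2 O \left(\sqrt{2 O} + O\right)}{2} = \frac{2 O \left(\sqrt{2} \sqrt{O} + O\right)}{2} = \frac{2 O \left(O + \sqrt{2} \sqrt{O}\right)}{2} = O \left(O + \sqrt{2} \sqrt{O}\right)$)
$26 m{\left(K{\left(2 \right)},13 \right)} + o{\left(6 \right)} = 26 \cdot 2^{2} \cdot 13 + \left(6^{2} + \sqrt{2} \cdot 6^{\frac{3}{2}}\right) = 26 \cdot 4 \cdot 13 + \left(36 + \sqrt{2} \cdot 6 \sqrt{6}\right) = 26 \cdot 52 + \left(36 + 12 \sqrt{3}\right) = 1352 + \left(36 + 12 \sqrt{3}\right) = 1388 + 12 \sqrt{3}$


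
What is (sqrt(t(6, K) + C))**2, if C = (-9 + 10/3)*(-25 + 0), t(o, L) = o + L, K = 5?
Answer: 458/3 ≈ 152.67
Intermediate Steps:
t(o, L) = L + o
C = 425/3 (C = (-9 + 10*(1/3))*(-25) = (-9 + 10/3)*(-25) = -17/3*(-25) = 425/3 ≈ 141.67)
(sqrt(t(6, K) + C))**2 = (sqrt((5 + 6) + 425/3))**2 = (sqrt(11 + 425/3))**2 = (sqrt(458/3))**2 = (sqrt(1374)/3)**2 = 458/3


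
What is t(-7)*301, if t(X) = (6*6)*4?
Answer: 43344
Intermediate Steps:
t(X) = 144 (t(X) = 36*4 = 144)
t(-7)*301 = 144*301 = 43344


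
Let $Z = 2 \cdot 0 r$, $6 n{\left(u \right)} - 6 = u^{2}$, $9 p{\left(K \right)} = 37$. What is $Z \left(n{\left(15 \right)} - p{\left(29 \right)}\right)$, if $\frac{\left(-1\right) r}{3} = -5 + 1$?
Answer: $0$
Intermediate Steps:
$p{\left(K \right)} = \frac{37}{9}$ ($p{\left(K \right)} = \frac{1}{9} \cdot 37 = \frac{37}{9}$)
$r = 12$ ($r = - 3 \left(-5 + 1\right) = \left(-3\right) \left(-4\right) = 12$)
$n{\left(u \right)} = 1 + \frac{u^{2}}{6}$
$Z = 0$ ($Z = 2 \cdot 0 \cdot 12 = 0 \cdot 12 = 0$)
$Z \left(n{\left(15 \right)} - p{\left(29 \right)}\right) = 0 \left(\left(1 + \frac{15^{2}}{6}\right) - \frac{37}{9}\right) = 0 \left(\left(1 + \frac{1}{6} \cdot 225\right) - \frac{37}{9}\right) = 0 \left(\left(1 + \frac{75}{2}\right) - \frac{37}{9}\right) = 0 \left(\frac{77}{2} - \frac{37}{9}\right) = 0 \cdot \frac{619}{18} = 0$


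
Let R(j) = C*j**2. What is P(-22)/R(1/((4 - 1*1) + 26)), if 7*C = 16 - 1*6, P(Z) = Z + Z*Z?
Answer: 1359897/5 ≈ 2.7198e+5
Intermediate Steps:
P(Z) = Z + Z**2
C = 10/7 (C = (16 - 1*6)/7 = (16 - 6)/7 = (1/7)*10 = 10/7 ≈ 1.4286)
R(j) = 10*j**2/7
P(-22)/R(1/((4 - 1*1) + 26)) = (-22*(1 - 22))/((10*(1/((4 - 1*1) + 26))**2/7)) = (-22*(-21))/((10*(1/((4 - 1) + 26))**2/7)) = 462/((10*(1/(3 + 26))**2/7)) = 462/((10*(1/29)**2/7)) = 462/(((10/7)*(1/841))) = 462/(10/5887) = 462*(5887/10) = 1359897/5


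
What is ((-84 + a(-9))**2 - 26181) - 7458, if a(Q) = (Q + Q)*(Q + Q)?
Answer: 23961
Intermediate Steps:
a(Q) = 4*Q**2 (a(Q) = (2*Q)*(2*Q) = 4*Q**2)
((-84 + a(-9))**2 - 26181) - 7458 = ((-84 + 4*(-9)**2)**2 - 26181) - 7458 = ((-84 + 4*81)**2 - 26181) - 7458 = ((-84 + 324)**2 - 26181) - 7458 = (240**2 - 26181) - 7458 = (57600 - 26181) - 7458 = 31419 - 7458 = 23961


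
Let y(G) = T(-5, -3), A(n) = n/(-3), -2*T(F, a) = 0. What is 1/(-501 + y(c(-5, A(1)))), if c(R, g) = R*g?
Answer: -1/501 ≈ -0.0019960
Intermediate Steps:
T(F, a) = 0 (T(F, a) = -½*0 = 0)
A(n) = -n/3 (A(n) = n*(-⅓) = -n/3)
y(G) = 0
1/(-501 + y(c(-5, A(1)))) = 1/(-501 + 0) = 1/(-501) = -1/501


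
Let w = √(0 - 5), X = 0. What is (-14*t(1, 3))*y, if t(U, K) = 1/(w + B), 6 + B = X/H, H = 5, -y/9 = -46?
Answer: 34776/41 + 5796*I*√5/41 ≈ 848.2 + 316.1*I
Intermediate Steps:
y = 414 (y = -9*(-46) = 414)
B = -6 (B = -6 + 0/5 = -6 + 0*(⅕) = -6 + 0 = -6)
w = I*√5 (w = √(-5) = I*√5 ≈ 2.2361*I)
t(U, K) = 1/(-6 + I*√5) (t(U, K) = 1/(I*√5 - 6) = 1/(-6 + I*√5))
(-14*t(1, 3))*y = -14*(-6/41 - I*√5/41)*414 = (84/41 + 14*I*√5/41)*414 = 34776/41 + 5796*I*√5/41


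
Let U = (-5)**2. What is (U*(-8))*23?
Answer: -4600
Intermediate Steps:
U = 25
(U*(-8))*23 = (25*(-8))*23 = -200*23 = -4600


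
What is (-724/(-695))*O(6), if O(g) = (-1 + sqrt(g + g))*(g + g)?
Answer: -8688/695 + 17376*sqrt(3)/695 ≈ 30.803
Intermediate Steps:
O(g) = 2*g*(-1 + sqrt(2)*sqrt(g)) (O(g) = (-1 + sqrt(2*g))*(2*g) = (-1 + sqrt(2)*sqrt(g))*(2*g) = 2*g*(-1 + sqrt(2)*sqrt(g)))
(-724/(-695))*O(6) = (-724/(-695))*(-2*6 + 2*sqrt(2)*6**(3/2)) = (-724*(-1/695))*(-12 + 2*sqrt(2)*(6*sqrt(6))) = 724*(-12 + 24*sqrt(3))/695 = -8688/695 + 17376*sqrt(3)/695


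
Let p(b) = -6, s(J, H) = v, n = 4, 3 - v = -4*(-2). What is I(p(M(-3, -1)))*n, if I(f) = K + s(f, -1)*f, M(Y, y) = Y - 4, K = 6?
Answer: 144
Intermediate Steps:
v = -5 (v = 3 - (-4)*(-2) = 3 - 1*8 = 3 - 8 = -5)
s(J, H) = -5
M(Y, y) = -4 + Y
I(f) = 6 - 5*f
I(p(M(-3, -1)))*n = (6 - 5*(-6))*4 = (6 + 30)*4 = 36*4 = 144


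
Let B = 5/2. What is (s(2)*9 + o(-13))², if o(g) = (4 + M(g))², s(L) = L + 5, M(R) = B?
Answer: 177241/16 ≈ 11078.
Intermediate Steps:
B = 5/2 (B = 5*(½) = 5/2 ≈ 2.5000)
M(R) = 5/2
s(L) = 5 + L
o(g) = 169/4 (o(g) = (4 + 5/2)² = (13/2)² = 169/4)
(s(2)*9 + o(-13))² = ((5 + 2)*9 + 169/4)² = (7*9 + 169/4)² = (63 + 169/4)² = (421/4)² = 177241/16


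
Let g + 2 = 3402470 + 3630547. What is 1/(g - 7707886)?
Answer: -1/674871 ≈ -1.4818e-6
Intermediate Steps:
g = 7033015 (g = -2 + (3402470 + 3630547) = -2 + 7033017 = 7033015)
1/(g - 7707886) = 1/(7033015 - 7707886) = 1/(-674871) = -1/674871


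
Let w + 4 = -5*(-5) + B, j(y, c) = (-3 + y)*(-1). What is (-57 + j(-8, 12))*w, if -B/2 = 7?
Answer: -322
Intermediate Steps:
B = -14 (B = -2*7 = -14)
j(y, c) = 3 - y
w = 7 (w = -4 + (-5*(-5) - 14) = -4 + (25 - 14) = -4 + 11 = 7)
(-57 + j(-8, 12))*w = (-57 + (3 - 1*(-8)))*7 = (-57 + (3 + 8))*7 = (-57 + 11)*7 = -46*7 = -322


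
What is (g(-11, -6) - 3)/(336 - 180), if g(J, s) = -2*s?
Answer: 3/52 ≈ 0.057692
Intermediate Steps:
(g(-11, -6) - 3)/(336 - 180) = (-2*(-6) - 3)/(336 - 180) = (12 - 3)/156 = 9*(1/156) = 3/52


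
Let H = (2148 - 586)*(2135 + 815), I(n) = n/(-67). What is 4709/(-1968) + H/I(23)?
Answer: -607579370707/45264 ≈ -1.3423e+7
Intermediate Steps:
I(n) = -n/67 (I(n) = n*(-1/67) = -n/67)
H = 4607900 (H = 1562*2950 = 4607900)
4709/(-1968) + H/I(23) = 4709/(-1968) + 4607900/((-1/67*23)) = 4709*(-1/1968) + 4607900/(-23/67) = -4709/1968 + 4607900*(-67/23) = -4709/1968 - 308729300/23 = -607579370707/45264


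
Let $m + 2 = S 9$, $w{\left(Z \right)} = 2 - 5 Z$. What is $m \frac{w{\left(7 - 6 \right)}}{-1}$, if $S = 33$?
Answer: $885$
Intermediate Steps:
$m = 295$ ($m = -2 + 33 \cdot 9 = -2 + 297 = 295$)
$m \frac{w{\left(7 - 6 \right)}}{-1} = 295 \frac{2 - 5 \left(7 - 6\right)}{-1} = 295 \left(2 - 5 \left(7 - 6\right)\right) \left(-1\right) = 295 \left(2 - 5\right) \left(-1\right) = 295 \left(\left(-3\right) \left(-1\right)\right) = 295 \cdot 3 = 885$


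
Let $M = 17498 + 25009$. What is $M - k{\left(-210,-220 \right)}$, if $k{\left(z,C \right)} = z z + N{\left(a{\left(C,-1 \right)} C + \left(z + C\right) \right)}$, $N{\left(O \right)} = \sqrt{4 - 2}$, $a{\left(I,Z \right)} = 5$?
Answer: $-1593 - \sqrt{2} \approx -1594.4$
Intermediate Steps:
$M = 42507$
$N{\left(O \right)} = \sqrt{2}$
$k{\left(z,C \right)} = \sqrt{2} + z^{2}$ ($k{\left(z,C \right)} = z z + \sqrt{2} = z^{2} + \sqrt{2} = \sqrt{2} + z^{2}$)
$M - k{\left(-210,-220 \right)} = 42507 - \left(\sqrt{2} + \left(-210\right)^{2}\right) = 42507 - \left(\sqrt{2} + 44100\right) = 42507 - \left(44100 + \sqrt{2}\right) = -1593 - \sqrt{2}$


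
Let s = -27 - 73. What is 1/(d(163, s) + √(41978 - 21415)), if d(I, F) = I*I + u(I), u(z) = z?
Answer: 26732/714579261 - √20563/714579261 ≈ 3.7209e-5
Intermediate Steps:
s = -100
d(I, F) = I + I² (d(I, F) = I*I + I = I² + I = I + I²)
1/(d(163, s) + √(41978 - 21415)) = 1/(163*(1 + 163) + √(41978 - 21415)) = 1/(163*164 + √20563) = 1/(26732 + √20563)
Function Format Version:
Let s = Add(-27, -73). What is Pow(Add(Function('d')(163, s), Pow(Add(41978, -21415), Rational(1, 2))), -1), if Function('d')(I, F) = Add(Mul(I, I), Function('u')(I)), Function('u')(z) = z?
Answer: Add(Rational(26732, 714579261), Mul(Rational(-1, 714579261), Pow(20563, Rational(1, 2)))) ≈ 3.7209e-5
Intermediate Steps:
s = -100
Function('d')(I, F) = Add(I, Pow(I, 2)) (Function('d')(I, F) = Add(Mul(I, I), I) = Add(Pow(I, 2), I) = Add(I, Pow(I, 2)))
Pow(Add(Function('d')(163, s), Pow(Add(41978, -21415), Rational(1, 2))), -1) = Pow(Add(Mul(163, Add(1, 163)), Pow(Add(41978, -21415), Rational(1, 2))), -1) = Pow(Add(Mul(163, 164), Pow(20563, Rational(1, 2))), -1) = Pow(Add(26732, Pow(20563, Rational(1, 2))), -1)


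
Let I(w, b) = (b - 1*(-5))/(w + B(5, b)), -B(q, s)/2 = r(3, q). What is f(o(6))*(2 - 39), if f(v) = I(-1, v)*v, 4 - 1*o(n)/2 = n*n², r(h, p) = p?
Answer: 6573272/11 ≈ 5.9757e+5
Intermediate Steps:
B(q, s) = -2*q
o(n) = 8 - 2*n³ (o(n) = 8 - 2*n*n² = 8 - 2*n³)
I(w, b) = (5 + b)/(-10 + w) (I(w, b) = (b - 1*(-5))/(w - 2*5) = (b + 5)/(w - 10) = (5 + b)/(-10 + w))
f(v) = v*(-5/11 - v/11) (f(v) = ((5 + v)/(-10 - 1))*v = ((5 + v)/(-11))*v = (-(5 + v)/11)*v = (-5/11 - v/11)*v = v*(-5/11 - v/11))
f(o(6))*(2 - 39) = (-(8 - 2*6³)*(5 + (8 - 2*6³))/11)*(2 - 39) = -(8 - 2*216)*(5 + (8 - 2*216))/11*(-37) = -(8 - 432)*(5 + (8 - 432))/11*(-37) = -1/11*(-424)*(5 - 424)*(-37) = -1/11*(-424)*(-419)*(-37) = -177656/11*(-37) = 6573272/11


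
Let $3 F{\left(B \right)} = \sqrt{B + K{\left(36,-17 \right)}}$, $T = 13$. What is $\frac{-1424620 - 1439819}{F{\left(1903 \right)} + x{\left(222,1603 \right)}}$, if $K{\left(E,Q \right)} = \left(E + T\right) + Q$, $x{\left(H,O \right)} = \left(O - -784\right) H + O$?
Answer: $- \frac{1522498023963}{282510321074} + \frac{2864439 \sqrt{215}}{282510321074} \approx -5.389$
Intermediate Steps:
$x{\left(H,O \right)} = O + H \left(784 + O\right)$ ($x{\left(H,O \right)} = \left(O + 784\right) H + O = \left(784 + O\right) H + O = H \left(784 + O\right) + O = O + H \left(784 + O\right)$)
$K{\left(E,Q \right)} = 13 + E + Q$ ($K{\left(E,Q \right)} = \left(E + 13\right) + Q = \left(13 + E\right) + Q = 13 + E + Q$)
$F{\left(B \right)} = \frac{\sqrt{32 + B}}{3}$ ($F{\left(B \right)} = \frac{\sqrt{B + \left(13 + 36 - 17\right)}}{3} = \frac{\sqrt{B + 32}}{3} = \frac{\sqrt{32 + B}}{3}$)
$\frac{-1424620 - 1439819}{F{\left(1903 \right)} + x{\left(222,1603 \right)}} = \frac{-1424620 - 1439819}{\frac{\sqrt{32 + 1903}}{3} + \left(1603 + 784 \cdot 222 + 222 \cdot 1603\right)} = - \frac{2864439}{\frac{\sqrt{1935}}{3} + \left(1603 + 174048 + 355866\right)} = - \frac{2864439}{\frac{3 \sqrt{215}}{3} + 531517} = - \frac{2864439}{\sqrt{215} + 531517} = - \frac{2864439}{531517 + \sqrt{215}}$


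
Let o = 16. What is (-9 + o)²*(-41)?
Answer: -2009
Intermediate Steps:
(-9 + o)²*(-41) = (-9 + 16)²*(-41) = 7²*(-41) = 49*(-41) = -2009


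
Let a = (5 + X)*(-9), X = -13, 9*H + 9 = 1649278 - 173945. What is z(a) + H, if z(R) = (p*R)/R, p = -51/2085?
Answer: 1025350027/6255 ≈ 1.6392e+5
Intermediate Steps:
p = -17/695 (p = -51*1/2085 = -17/695 ≈ -0.024460)
H = 1475324/9 (H = -1 + (1649278 - 173945)/9 = -1 + (⅑)*1475333 = -1 + 1475333/9 = 1475324/9 ≈ 1.6393e+5)
a = 72 (a = (5 - 13)*(-9) = -8*(-9) = 72)
z(R) = -17/695 (z(R) = (-17*R/695)/R = -17/695)
z(a) + H = -17/695 + 1475324/9 = 1025350027/6255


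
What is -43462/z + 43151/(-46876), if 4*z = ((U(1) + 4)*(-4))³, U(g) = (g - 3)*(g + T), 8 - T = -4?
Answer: -1173609285/998271296 ≈ -1.1756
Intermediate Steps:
T = 12 (T = 8 - 1*(-4) = 8 + 4 = 12)
U(g) = (-3 + g)*(12 + g) (U(g) = (g - 3)*(g + 12) = (-3 + g)*(12 + g))
z = 170368 (z = (((-36 + 1² + 9*1) + 4)*(-4))³/4 = (((-36 + 1 + 9) + 4)*(-4))³/4 = ((-26 + 4)*(-4))³/4 = (-22*(-4))³/4 = (¼)*88³ = (¼)*681472 = 170368)
-43462/z + 43151/(-46876) = -43462/170368 + 43151/(-46876) = -43462*1/170368 + 43151*(-1/46876) = -21731/85184 - 43151/46876 = -1173609285/998271296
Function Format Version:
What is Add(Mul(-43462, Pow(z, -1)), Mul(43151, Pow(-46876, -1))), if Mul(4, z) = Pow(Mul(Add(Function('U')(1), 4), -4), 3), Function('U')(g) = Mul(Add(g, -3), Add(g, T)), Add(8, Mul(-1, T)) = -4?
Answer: Rational(-1173609285, 998271296) ≈ -1.1756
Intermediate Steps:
T = 12 (T = Add(8, Mul(-1, -4)) = Add(8, 4) = 12)
Function('U')(g) = Mul(Add(-3, g), Add(12, g)) (Function('U')(g) = Mul(Add(g, -3), Add(g, 12)) = Mul(Add(-3, g), Add(12, g)))
z = 170368 (z = Mul(Rational(1, 4), Pow(Mul(Add(Add(-36, Pow(1, 2), Mul(9, 1)), 4), -4), 3)) = Mul(Rational(1, 4), Pow(Mul(Add(Add(-36, 1, 9), 4), -4), 3)) = Mul(Rational(1, 4), Pow(Mul(Add(-26, 4), -4), 3)) = Mul(Rational(1, 4), Pow(Mul(-22, -4), 3)) = Mul(Rational(1, 4), Pow(88, 3)) = Mul(Rational(1, 4), 681472) = 170368)
Add(Mul(-43462, Pow(z, -1)), Mul(43151, Pow(-46876, -1))) = Add(Mul(-43462, Pow(170368, -1)), Mul(43151, Pow(-46876, -1))) = Add(Mul(-43462, Rational(1, 170368)), Mul(43151, Rational(-1, 46876))) = Add(Rational(-21731, 85184), Rational(-43151, 46876)) = Rational(-1173609285, 998271296)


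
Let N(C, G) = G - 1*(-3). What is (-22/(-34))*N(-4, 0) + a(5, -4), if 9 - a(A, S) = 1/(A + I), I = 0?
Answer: 913/85 ≈ 10.741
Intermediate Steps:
a(A, S) = 9 - 1/A (a(A, S) = 9 - 1/(A + 0) = 9 - 1/A)
N(C, G) = 3 + G (N(C, G) = G + 3 = 3 + G)
(-22/(-34))*N(-4, 0) + a(5, -4) = (-22/(-34))*(3 + 0) + (9 - 1/5) = -22*(-1/34)*3 + (9 - 1*⅕) = (11/17)*3 + (9 - ⅕) = 33/17 + 44/5 = 913/85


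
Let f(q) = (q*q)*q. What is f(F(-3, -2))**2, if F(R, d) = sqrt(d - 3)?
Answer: -125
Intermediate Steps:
F(R, d) = sqrt(-3 + d)
f(q) = q**3 (f(q) = q**2*q = q**3)
f(F(-3, -2))**2 = ((sqrt(-3 - 2))**3)**2 = ((sqrt(-5))**3)**2 = ((I*sqrt(5))**3)**2 = (-5*I*sqrt(5))**2 = -125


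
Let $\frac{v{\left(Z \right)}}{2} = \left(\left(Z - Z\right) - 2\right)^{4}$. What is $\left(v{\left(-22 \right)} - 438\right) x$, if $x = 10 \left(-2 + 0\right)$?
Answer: $8120$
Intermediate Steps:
$x = -20$ ($x = 10 \left(-2\right) = -20$)
$v{\left(Z \right)} = 32$ ($v{\left(Z \right)} = 2 \left(\left(Z - Z\right) - 2\right)^{4} = 2 \left(0 - 2\right)^{4} = 2 \left(-2\right)^{4} = 2 \cdot 16 = 32$)
$\left(v{\left(-22 \right)} - 438\right) x = \left(32 - 438\right) \left(-20\right) = \left(-406\right) \left(-20\right) = 8120$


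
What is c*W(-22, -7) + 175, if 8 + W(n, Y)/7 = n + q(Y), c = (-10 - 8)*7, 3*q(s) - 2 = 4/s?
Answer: 26215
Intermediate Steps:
q(s) = ⅔ + 4/(3*s) (q(s) = ⅔ + (4/s)/3 = ⅔ + 4/(3*s))
c = -126 (c = -18*7 = -126)
W(n, Y) = -56 + 7*n + 14*(2 + Y)/(3*Y) (W(n, Y) = -56 + 7*(n + 2*(2 + Y)/(3*Y)) = -56 + (7*n + 14*(2 + Y)/(3*Y)) = -56 + 7*n + 14*(2 + Y)/(3*Y))
c*W(-22, -7) + 175 = -126*(-154/3 + 7*(-22) + (28/3)/(-7)) + 175 = -126*(-154/3 - 154 + (28/3)*(-⅐)) + 175 = -126*(-154/3 - 154 - 4/3) + 175 = -126*(-620/3) + 175 = 26040 + 175 = 26215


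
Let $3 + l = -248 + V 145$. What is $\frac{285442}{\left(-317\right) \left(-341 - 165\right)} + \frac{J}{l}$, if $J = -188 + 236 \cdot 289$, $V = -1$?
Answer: $- \frac{40897225}{240603} \approx -169.98$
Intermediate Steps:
$J = 68016$ ($J = -188 + 68204 = 68016$)
$l = -396$ ($l = -3 - 393 = -396$)
$\frac{285442}{\left(-317\right) \left(-341 - 165\right)} + \frac{J}{l} = \frac{285442}{\left(-317\right) \left(-341 - 165\right)} + \frac{68016}{-396} = \frac{285442}{\left(-317\right) \left(-506\right)} + 68016 \left(- \frac{1}{396}\right) = \frac{285442}{160402} - \frac{5668}{33} = 285442 \cdot \frac{1}{160402} - \frac{5668}{33} = \frac{142721}{80201} - \frac{5668}{33} = - \frac{40897225}{240603}$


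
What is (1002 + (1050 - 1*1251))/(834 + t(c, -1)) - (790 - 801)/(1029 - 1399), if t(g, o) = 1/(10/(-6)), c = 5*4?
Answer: 159557/171310 ≈ 0.93139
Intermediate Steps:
c = 20
t(g, o) = -⅗ (t(g, o) = 1/(10*(-⅙)) = 1/(-5/3) = -⅗)
(1002 + (1050 - 1*1251))/(834 + t(c, -1)) - (790 - 801)/(1029 - 1399) = (1002 + (1050 - 1*1251))/(834 - ⅗) - (790 - 801)/(1029 - 1399) = (1002 + (1050 - 1251))/(4167/5) - (-11)/(-370) = (1002 - 201)*(5/4167) - (-11)*(-1)/370 = 801*(5/4167) - 1*11/370 = 445/463 - 11/370 = 159557/171310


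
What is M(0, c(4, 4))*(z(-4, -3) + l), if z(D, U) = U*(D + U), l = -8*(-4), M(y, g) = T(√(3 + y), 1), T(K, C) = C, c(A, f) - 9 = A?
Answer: 53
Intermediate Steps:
c(A, f) = 9 + A
M(y, g) = 1
l = 32
M(0, c(4, 4))*(z(-4, -3) + l) = 1*(-3*(-4 - 3) + 32) = 1*(-3*(-7) + 32) = 1*(21 + 32) = 1*53 = 53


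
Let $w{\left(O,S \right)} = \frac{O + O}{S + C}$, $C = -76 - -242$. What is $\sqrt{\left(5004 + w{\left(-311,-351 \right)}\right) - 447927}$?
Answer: $\frac{i \sqrt{15158924605}}{185} \approx 665.52 i$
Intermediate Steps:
$C = 166$ ($C = -76 + 242 = 166$)
$w{\left(O,S \right)} = \frac{2 O}{166 + S}$ ($w{\left(O,S \right)} = \frac{O + O}{S + 166} = \frac{2 O}{166 + S}$)
$\sqrt{\left(5004 + w{\left(-311,-351 \right)}\right) - 447927} = \sqrt{\left(5004 + 2 \left(-311\right) \frac{1}{166 - 351}\right) - 447927} = \sqrt{\left(5004 + 2 \left(-311\right) \frac{1}{-185}\right) - 447927} = \sqrt{\left(5004 + 2 \left(-311\right) \left(- \frac{1}{185}\right)\right) - 447927} = \sqrt{\left(5004 + \frac{622}{185}\right) - 447927} = \sqrt{\frac{926362}{185} - 447927} = \sqrt{- \frac{81940133}{185}} = \frac{i \sqrt{15158924605}}{185}$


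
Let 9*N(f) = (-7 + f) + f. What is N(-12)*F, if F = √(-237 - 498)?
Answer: -217*I*√15/9 ≈ -93.382*I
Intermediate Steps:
F = 7*I*√15 (F = √(-735) = 7*I*√15 ≈ 27.111*I)
N(f) = -7/9 + 2*f/9 (N(f) = ((-7 + f) + f)/9 = (-7 + 2*f)/9 = -7/9 + 2*f/9)
N(-12)*F = (-7/9 + (2/9)*(-12))*(7*I*√15) = (-7/9 - 8/3)*(7*I*√15) = -217*I*√15/9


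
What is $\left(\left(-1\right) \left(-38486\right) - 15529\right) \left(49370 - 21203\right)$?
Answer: $646629819$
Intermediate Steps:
$\left(\left(-1\right) \left(-38486\right) - 15529\right) \left(49370 - 21203\right) = \left(38486 - 15529\right) 28167 = 22957 \cdot 28167 = 646629819$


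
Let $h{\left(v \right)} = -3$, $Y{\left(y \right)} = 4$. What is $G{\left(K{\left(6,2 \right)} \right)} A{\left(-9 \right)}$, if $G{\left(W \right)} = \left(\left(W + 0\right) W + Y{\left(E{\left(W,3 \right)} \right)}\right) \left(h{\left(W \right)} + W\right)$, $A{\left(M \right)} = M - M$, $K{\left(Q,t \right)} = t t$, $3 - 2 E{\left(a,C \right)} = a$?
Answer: $0$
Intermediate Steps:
$E{\left(a,C \right)} = \frac{3}{2} - \frac{a}{2}$
$K{\left(Q,t \right)} = t^{2}$
$A{\left(M \right)} = 0$
$G{\left(W \right)} = \left(-3 + W\right) \left(4 + W^{2}\right)$ ($G{\left(W \right)} = \left(\left(W + 0\right) W + 4\right) \left(-3 + W\right) = \left(W W + 4\right) \left(-3 + W\right) = \left(W^{2} + 4\right) \left(-3 + W\right) = \left(4 + W^{2}\right) \left(-3 + W\right) = \left(-3 + W\right) \left(4 + W^{2}\right)$)
$G{\left(K{\left(6,2 \right)} \right)} A{\left(-9 \right)} = \left(-12 + \left(2^{2}\right)^{3} - 3 \left(2^{2}\right)^{2} + 4 \cdot 2^{2}\right) 0 = \left(-12 + 4^{3} - 3 \cdot 4^{2} + 4 \cdot 4\right) 0 = \left(-12 + 64 - 48 + 16\right) 0 = 20 \cdot 0 = 0$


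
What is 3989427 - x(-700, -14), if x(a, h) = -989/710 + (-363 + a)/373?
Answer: 1056521076037/264830 ≈ 3.9894e+6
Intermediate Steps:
x(a, h) = -626627/264830 + a/373 (x(a, h) = -989*1/710 + (-363 + a)*(1/373) = -989/710 + (-363/373 + a/373) = -626627/264830 + a/373)
3989427 - x(-700, -14) = 3989427 - (-626627/264830 + (1/373)*(-700)) = 3989427 - (-626627/264830 - 700/373) = 3989427 - 1*(-1123627/264830) = 3989427 + 1123627/264830 = 1056521076037/264830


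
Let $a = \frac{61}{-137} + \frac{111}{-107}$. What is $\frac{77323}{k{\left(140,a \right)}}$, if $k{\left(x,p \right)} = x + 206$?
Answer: $\frac{77323}{346} \approx 223.48$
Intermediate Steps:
$a = - \frac{21734}{14659}$ ($a = 61 \left(- \frac{1}{137}\right) + 111 \left(- \frac{1}{107}\right) = - \frac{61}{137} - \frac{111}{107} = - \frac{21734}{14659} \approx -1.4826$)
$k{\left(x,p \right)} = 206 + x$
$\frac{77323}{k{\left(140,a \right)}} = \frac{77323}{206 + 140} = \frac{77323}{346}$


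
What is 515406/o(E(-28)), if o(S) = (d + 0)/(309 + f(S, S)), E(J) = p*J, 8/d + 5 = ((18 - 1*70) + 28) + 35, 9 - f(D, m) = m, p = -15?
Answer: -39428559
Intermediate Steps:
f(D, m) = 9 - m
d = 4/3 (d = 8/(-5 + (((18 - 1*70) + 28) + 35)) = 8/(-5 + (((18 - 70) + 28) + 35)) = 8/(-5 + ((-52 + 28) + 35)) = 8/(-5 + (-24 + 35)) = 8/(-5 + 11) = 8/6 = 8*(⅙) = 4/3 ≈ 1.3333)
E(J) = -15*J
o(S) = 4/(3*(318 - S)) (o(S) = (4/3 + 0)/(309 + (9 - S)) = 4/(3*(318 - S)))
515406/o(E(-28)) = 515406/((-4/(-954 + 3*(-15*(-28))))) = 515406/((-4/(-954 + 3*420))) = 515406/((-4/(-954 + 1260))) = 515406/((-4/306)) = 515406/((-4*1/306)) = 515406/(-2/153) = 515406*(-153/2) = -39428559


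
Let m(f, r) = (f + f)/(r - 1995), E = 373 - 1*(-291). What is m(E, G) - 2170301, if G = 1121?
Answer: -948422201/437 ≈ -2.1703e+6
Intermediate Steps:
E = 664 (E = 373 + 291 = 664)
m(f, r) = 2*f/(-1995 + r) (m(f, r) = (2*f)/(-1995 + r) = 2*f/(-1995 + r))
m(E, G) - 2170301 = 2*664/(-1995 + 1121) - 2170301 = 2*664/(-874) - 2170301 = 2*664*(-1/874) - 2170301 = -664/437 - 2170301 = -948422201/437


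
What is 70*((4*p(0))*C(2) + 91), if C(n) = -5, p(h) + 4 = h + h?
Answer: 11970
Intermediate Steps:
p(h) = -4 + 2*h (p(h) = -4 + (h + h) = -4 + 2*h)
70*((4*p(0))*C(2) + 91) = 70*((4*(-4 + 2*0))*(-5) + 91) = 70*((4*(-4 + 0))*(-5) + 91) = 70*((4*(-4))*(-5) + 91) = 70*(-16*(-5) + 91) = 70*(80 + 91) = 70*171 = 11970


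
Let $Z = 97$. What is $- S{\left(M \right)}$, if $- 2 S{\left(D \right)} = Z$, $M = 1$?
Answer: $\frac{97}{2} \approx 48.5$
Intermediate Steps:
$S{\left(D \right)} = - \frac{97}{2}$ ($S{\left(D \right)} = \left(- \frac{1}{2}\right) 97 = - \frac{97}{2}$)
$- S{\left(M \right)} = \left(-1\right) \left(- \frac{97}{2}\right) = \frac{97}{2}$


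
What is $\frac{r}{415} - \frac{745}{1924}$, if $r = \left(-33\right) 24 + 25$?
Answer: $- \frac{1784883}{798460} \approx -2.2354$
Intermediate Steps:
$r = -767$ ($r = -792 + 25 = -767$)
$\frac{r}{415} - \frac{745}{1924} = - \frac{767}{415} - \frac{745}{1924} = - \frac{1784883}{798460}$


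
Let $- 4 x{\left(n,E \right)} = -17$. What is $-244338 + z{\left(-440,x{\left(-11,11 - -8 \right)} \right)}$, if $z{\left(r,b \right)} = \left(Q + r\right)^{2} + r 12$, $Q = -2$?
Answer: $-54254$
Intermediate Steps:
$x{\left(n,E \right)} = \frac{17}{4}$ ($x{\left(n,E \right)} = \left(- \frac{1}{4}\right) \left(-17\right) = \frac{17}{4}$)
$z{\left(r,b \right)} = \left(-2 + r\right)^{2} + 12 r$ ($z{\left(r,b \right)} = \left(-2 + r\right)^{2} + r 12 = \left(-2 + r\right)^{2} + 12 r$)
$-244338 + z{\left(-440,x{\left(-11,11 - -8 \right)} \right)} = -244338 + \left(\left(-2 - 440\right)^{2} + 12 \left(-440\right)\right) = -244338 - \left(5280 - \left(-442\right)^{2}\right) = -244338 + \left(195364 - 5280\right) = -244338 + 190084 = -54254$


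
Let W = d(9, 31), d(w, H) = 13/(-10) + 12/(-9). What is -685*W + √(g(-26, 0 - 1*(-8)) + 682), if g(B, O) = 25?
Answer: 10823/6 + √707 ≈ 1830.4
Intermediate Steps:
d(w, H) = -79/30 (d(w, H) = 13*(-⅒) + 12*(-⅑) = -13/10 - 4/3 = -79/30)
W = -79/30 ≈ -2.6333
-685*W + √(g(-26, 0 - 1*(-8)) + 682) = -685*(-79/30) + √(25 + 682) = 10823/6 + √707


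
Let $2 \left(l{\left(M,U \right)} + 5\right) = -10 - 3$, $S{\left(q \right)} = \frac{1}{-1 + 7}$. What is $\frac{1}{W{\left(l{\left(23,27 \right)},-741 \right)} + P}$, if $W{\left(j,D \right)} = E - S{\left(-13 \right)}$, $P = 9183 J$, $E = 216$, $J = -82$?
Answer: $- \frac{6}{4516741} \approx -1.3284 \cdot 10^{-6}$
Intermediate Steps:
$S{\left(q \right)} = \frac{1}{6}$
$l{\left(M,U \right)} = - \frac{23}{2}$ ($l{\left(M,U \right)} = -5 + \frac{-10 - 3}{2} = -5 + \frac{1}{2} \left(-13\right) = -5 - \frac{13}{2} = - \frac{23}{2}$)
$P = -753006$ ($P = 9183 \left(-82\right) = -753006$)
$W{\left(j,D \right)} = \frac{1295}{6}$ ($W{\left(j,D \right)} = 216 - \frac{1}{6} = \frac{1295}{6}$)
$\frac{1}{W{\left(l{\left(23,27 \right)},-741 \right)} + P} = \frac{1}{\frac{1295}{6} - 753006} = \frac{1}{- \frac{4516741}{6}} = - \frac{6}{4516741}$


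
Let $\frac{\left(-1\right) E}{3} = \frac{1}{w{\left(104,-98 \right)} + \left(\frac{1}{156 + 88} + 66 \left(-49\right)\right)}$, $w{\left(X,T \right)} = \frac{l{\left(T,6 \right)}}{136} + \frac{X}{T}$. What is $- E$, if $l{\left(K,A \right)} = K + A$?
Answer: $- \frac{609756}{657669325} \approx -0.00092715$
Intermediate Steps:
$l{\left(K,A \right)} = A + K$
$w{\left(X,T \right)} = \frac{3}{68} + \frac{T}{136} + \frac{X}{T}$ ($w{\left(X,T \right)} = \frac{6 + T}{136} + \frac{X}{T} = \left(6 + T\right) \frac{1}{136} + \frac{X}{T} = \left(\frac{3}{68} + \frac{T}{136}\right) + \frac{X}{T} = \frac{3}{68} + \frac{T}{136} + \frac{X}{T}$)
$E = \frac{609756}{657669325}$ ($E = - \frac{3}{\frac{104 + \frac{1}{136} \left(-98\right) \left(6 - 98\right)}{-98} + \left(\frac{1}{156 + 88} + 66 \left(-49\right)\right)} = - \frac{3}{- \frac{104 + \frac{1}{136} \left(-98\right) \left(-92\right)}{98} - \left(3234 - \frac{1}{244}\right)} = - \frac{3}{- \frac{104 + \frac{1127}{17}}{98} + \left(\frac{1}{244} - 3234\right)} = - \frac{3}{\left(- \frac{1}{98}\right) \frac{2895}{17} - \frac{789095}{244}} = - \frac{3}{- \frac{2895}{1666} - \frac{789095}{244}} = - \frac{3}{- \frac{657669325}{203252}} = \left(-3\right) \left(- \frac{203252}{657669325}\right) = \frac{609756}{657669325} \approx 0.00092715$)
$- E = \left(-1\right) \frac{609756}{657669325} = - \frac{609756}{657669325}$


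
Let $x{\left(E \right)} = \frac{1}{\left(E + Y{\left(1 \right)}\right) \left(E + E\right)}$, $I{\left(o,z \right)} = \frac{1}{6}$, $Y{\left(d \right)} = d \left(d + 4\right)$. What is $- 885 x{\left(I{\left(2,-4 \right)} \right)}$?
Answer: $- \frac{15930}{31} \approx -513.87$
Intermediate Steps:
$Y{\left(d \right)} = d \left(4 + d\right)$
$I{\left(o,z \right)} = \frac{1}{6}$
$x{\left(E \right)} = \frac{1}{2 E \left(5 + E\right)}$ ($x{\left(E \right)} = \frac{1}{\left(E + 1 \left(4 + 1\right)\right) \left(E + E\right)} = \frac{1}{\left(E + 1 \cdot 5\right) 2 E} = \frac{1}{\left(E + 5\right) 2 E} = \frac{1}{\left(5 + E\right) 2 E} = \frac{1}{2 E \left(5 + E\right)}$)
$- 885 x{\left(I{\left(2,-4 \right)} \right)} = - 885 \frac{\frac{1}{\frac{1}{6}}}{2 \left(5 + \frac{1}{6}\right)} = - 885 \cdot \frac{1}{2} \cdot 6 \frac{1}{\frac{31}{6}} = - 885 \cdot \frac{1}{2} \cdot 6 \cdot \frac{6}{31} = \left(-885\right) \frac{18}{31} = - \frac{15930}{31}$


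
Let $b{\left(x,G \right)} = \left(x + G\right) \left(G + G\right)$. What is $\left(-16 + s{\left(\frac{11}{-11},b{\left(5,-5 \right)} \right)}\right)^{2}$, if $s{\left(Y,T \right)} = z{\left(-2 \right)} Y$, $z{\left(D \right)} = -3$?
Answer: $169$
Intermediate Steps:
$b{\left(x,G \right)} = 2 G \left(G + x\right)$ ($b{\left(x,G \right)} = \left(G + x\right) 2 G = 2 G \left(G + x\right)$)
$s{\left(Y,T \right)} = - 3 Y$
$\left(-16 + s{\left(\frac{11}{-11},b{\left(5,-5 \right)} \right)}\right)^{2} = \left(-16 - 3 \frac{11}{-11}\right)^{2} = \left(-16 - 3 \cdot 11 \left(- \frac{1}{11}\right)\right)^{2} = \left(-16 - -3\right)^{2} = \left(-16 + 3\right)^{2} = \left(-13\right)^{2} = 169$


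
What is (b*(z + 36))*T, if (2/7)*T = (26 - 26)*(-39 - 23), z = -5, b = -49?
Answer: 0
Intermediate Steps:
T = 0 (T = 7*((26 - 26)*(-39 - 23))/2 = 7*(0*(-62))/2 = (7/2)*0 = 0)
(b*(z + 36))*T = -49*(-5 + 36)*0 = -49*31*0 = -1519*0 = 0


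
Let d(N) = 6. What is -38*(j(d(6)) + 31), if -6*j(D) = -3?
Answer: -1197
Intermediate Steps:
j(D) = 1/2 (j(D) = -1/6*(-3) = 1/2)
-38*(j(d(6)) + 31) = -38*(1/2 + 31) = -38*63/2 = -1197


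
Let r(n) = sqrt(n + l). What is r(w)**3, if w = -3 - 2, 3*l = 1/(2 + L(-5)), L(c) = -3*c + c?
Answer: -179*I*sqrt(179)/216 ≈ -11.087*I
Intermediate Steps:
L(c) = -2*c
l = 1/36 (l = 1/(3*(2 - 2*(-5))) = 1/(3*(2 + 10)) = (1/3)/12 = (1/3)*(1/12) = 1/36 ≈ 0.027778)
w = -5
r(n) = sqrt(1/36 + n) (r(n) = sqrt(n + 1/36) = sqrt(1/36 + n))
r(w)**3 = (sqrt(1 + 36*(-5))/6)**3 = (sqrt(1 - 180)/6)**3 = (sqrt(-179)/6)**3 = ((I*sqrt(179))/6)**3 = (I*sqrt(179)/6)**3 = -179*I*sqrt(179)/216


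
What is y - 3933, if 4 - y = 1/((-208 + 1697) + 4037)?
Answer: -21711655/5526 ≈ -3929.0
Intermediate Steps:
y = 22103/5526 (y = 4 - 1/((-208 + 1697) + 4037) = 4 - 1/(1489 + 4037) = 4 - 1/5526 = 22103/5526 ≈ 3.9998)
y - 3933 = 22103/5526 - 3933 = -21711655/5526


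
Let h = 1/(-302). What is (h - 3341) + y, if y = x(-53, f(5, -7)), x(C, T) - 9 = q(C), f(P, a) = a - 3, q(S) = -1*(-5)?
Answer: -1004755/302 ≈ -3327.0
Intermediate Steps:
q(S) = 5
h = -1/302 ≈ -0.0033113
f(P, a) = -3 + a
x(C, T) = 14 (x(C, T) = 9 + 5 = 14)
y = 14
(h - 3341) + y = (-1/302 - 3341) + 14 = -1008983/302 + 14 = -1004755/302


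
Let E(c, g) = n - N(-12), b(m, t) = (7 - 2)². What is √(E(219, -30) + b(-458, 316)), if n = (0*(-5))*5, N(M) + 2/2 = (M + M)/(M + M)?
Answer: 5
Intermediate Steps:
N(M) = 0 (N(M) = -1 + (M + M)/(M + M) = -1 + (2*M)/((2*M)) = -1 + (2*M)*(1/(2*M)) = -1 + 1 = 0)
n = 0 (n = 0*5 = 0)
b(m, t) = 25 (b(m, t) = 5² = 25)
E(c, g) = 0 (E(c, g) = 0 - 1*0 = 0 + 0 = 0)
√(E(219, -30) + b(-458, 316)) = √(0 + 25) = √25 = 5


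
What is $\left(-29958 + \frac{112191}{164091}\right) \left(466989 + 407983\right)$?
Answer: $- \frac{1433707532765788}{54697} \approx -2.6212 \cdot 10^{10}$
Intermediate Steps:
$\left(-29958 + \frac{112191}{164091}\right) \left(466989 + 407983\right) = \left(-29958 + 112191 \cdot \frac{1}{164091}\right) 874972 = \left(-29958 + \frac{37397}{54697}\right) 874972 = \left(- \frac{1638575329}{54697}\right) 874972 = - \frac{1433707532765788}{54697}$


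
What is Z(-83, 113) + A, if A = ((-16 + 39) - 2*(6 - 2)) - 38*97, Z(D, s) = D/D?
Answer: -3670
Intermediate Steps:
Z(D, s) = 1
A = -3671 (A = (23 - 2*4) - 3686 = (23 - 8) - 3686 = 15 - 3686 = -3671)
Z(-83, 113) + A = 1 - 3671 = -3670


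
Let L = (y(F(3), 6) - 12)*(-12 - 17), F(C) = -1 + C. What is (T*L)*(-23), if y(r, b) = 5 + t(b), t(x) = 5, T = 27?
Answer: -36018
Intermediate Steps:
y(r, b) = 10 (y(r, b) = 5 + 5 = 10)
L = 58 (L = (10 - 12)*(-12 - 17) = -2*(-29) = 58)
(T*L)*(-23) = (27*58)*(-23) = 1566*(-23) = -36018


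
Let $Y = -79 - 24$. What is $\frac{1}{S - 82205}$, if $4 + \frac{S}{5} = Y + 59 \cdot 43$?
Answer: $- \frac{1}{70055} \approx -1.4274 \cdot 10^{-5}$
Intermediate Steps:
$Y = -103$
$S = 12150$ ($S = -20 + 5 \left(-103 + 59 \cdot 43\right) = -20 + 5 \left(-103 + 2537\right) = -20 + 5 \cdot 2434 = -20 + 12170 = 12150$)
$\frac{1}{S - 82205} = \frac{1}{12150 - 82205} = \frac{1}{-70055} = - \frac{1}{70055}$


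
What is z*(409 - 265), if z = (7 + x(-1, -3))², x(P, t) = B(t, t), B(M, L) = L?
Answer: 2304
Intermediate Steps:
x(P, t) = t
z = 16 (z = (7 - 3)² = 4² = 16)
z*(409 - 265) = 16*(409 - 265) = 16*144 = 2304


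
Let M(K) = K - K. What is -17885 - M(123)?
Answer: -17885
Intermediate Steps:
M(K) = 0
-17885 - M(123) = -17885 - 1*0 = -17885 + 0 = -17885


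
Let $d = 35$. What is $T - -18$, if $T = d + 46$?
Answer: $99$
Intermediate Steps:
$T = 81$ ($T = 35 + 46 = 81$)
$T - -18 = 81 - -18 = 81 + 18 = 99$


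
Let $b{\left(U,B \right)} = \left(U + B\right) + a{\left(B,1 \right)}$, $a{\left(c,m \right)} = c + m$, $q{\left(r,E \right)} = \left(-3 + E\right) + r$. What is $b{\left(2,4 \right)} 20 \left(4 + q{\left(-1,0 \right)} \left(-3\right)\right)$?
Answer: $3520$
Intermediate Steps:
$q{\left(r,E \right)} = -3 + E + r$
$b{\left(U,B \right)} = 1 + U + 2 B$ ($b{\left(U,B \right)} = \left(U + B\right) + \left(B + 1\right) = \left(B + U\right) + \left(1 + B\right) = 1 + U + 2 B$)
$b{\left(2,4 \right)} 20 \left(4 + q{\left(-1,0 \right)} \left(-3\right)\right) = \left(1 + 2 + 2 \cdot 4\right) 20 \left(4 + \left(-3 + 0 - 1\right) \left(-3\right)\right) = \left(1 + 2 + 8\right) 20 \left(4 - -12\right) = 11 \cdot 20 \left(4 + 12\right) = 220 \cdot 16 = 3520$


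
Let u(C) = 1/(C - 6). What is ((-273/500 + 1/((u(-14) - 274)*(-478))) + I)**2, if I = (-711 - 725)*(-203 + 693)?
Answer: 212401279485729351532700353249/428998145420250000 ≈ 4.9511e+11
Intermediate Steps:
u(C) = 1/(-6 + C)
I = -703640 (I = -1436*490 = -703640)
((-273/500 + 1/((u(-14) - 274)*(-478))) + I)**2 = ((-273/500 + 1/(1/(-6 - 14) - 274*(-478))) - 703640)**2 = ((-273*1/500 - 1/478/(1/(-20) - 274)) - 703640)**2 = ((-273/500 - 1/478/(-1/20 - 274)) - 703640)**2 = ((-273/500 - 1/478/(-5481/20)) - 703640)**2 = ((-273/500 - 20/5481*(-1/478)) - 703640)**2 = ((-273/500 + 10/1309959) - 703640)**2 = (-357613807/654979500 - 703640)**2 = (-460870132993807/654979500)**2 = 212401279485729351532700353249/428998145420250000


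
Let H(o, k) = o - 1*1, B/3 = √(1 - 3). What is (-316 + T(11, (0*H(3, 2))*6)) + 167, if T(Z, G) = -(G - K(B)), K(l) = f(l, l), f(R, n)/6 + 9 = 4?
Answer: -179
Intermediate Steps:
f(R, n) = -30 (f(R, n) = -54 + 6*4 = -54 + 24 = -30)
B = 3*I*√2 (B = 3*√(1 - 3) = 3*√(-2) = 3*(I*√2) = 3*I*√2 ≈ 4.2426*I)
H(o, k) = -1 + o (H(o, k) = o - 1 = -1 + o)
K(l) = -30
T(Z, G) = -30 - G (T(Z, G) = -(G - 1*(-30)) = -(G + 30) = -(30 + G) = -30 - G)
(-316 + T(11, (0*H(3, 2))*6)) + 167 = (-316 + (-30 - 0*(-1 + 3)*6)) + 167 = (-316 + (-30 - 0*2*6)) + 167 = (-316 + (-30 - 0*6)) + 167 = (-316 + (-30 - 1*0)) + 167 = (-316 + (-30 + 0)) + 167 = (-316 - 30) + 167 = -346 + 167 = -179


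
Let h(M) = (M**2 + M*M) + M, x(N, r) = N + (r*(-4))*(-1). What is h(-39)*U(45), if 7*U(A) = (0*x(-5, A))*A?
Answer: 0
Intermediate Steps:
x(N, r) = N + 4*r (x(N, r) = N - 4*r*(-1) = N + 4*r)
U(A) = 0 (U(A) = ((0*(-5 + 4*A))*A)/7 = (0*A)/7 = (1/7)*0 = 0)
h(M) = M + 2*M**2 (h(M) = (M**2 + M**2) + M = 2*M**2 + M = M + 2*M**2)
h(-39)*U(45) = -39*(1 + 2*(-39))*0 = -39*(1 - 78)*0 = -39*(-77)*0 = 3003*0 = 0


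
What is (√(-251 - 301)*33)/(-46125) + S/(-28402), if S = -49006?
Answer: 24503/14201 - 22*I*√138/15375 ≈ 1.7254 - 0.016809*I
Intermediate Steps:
(√(-251 - 301)*33)/(-46125) + S/(-28402) = (√(-251 - 301)*33)/(-46125) - 49006/(-28402) = (√(-552)*33)*(-1/46125) - 49006*(-1/28402) = ((2*I*√138)*33)*(-1/46125) + 24503/14201 = (66*I*√138)*(-1/46125) + 24503/14201 = -22*I*√138/15375 + 24503/14201 = 24503/14201 - 22*I*√138/15375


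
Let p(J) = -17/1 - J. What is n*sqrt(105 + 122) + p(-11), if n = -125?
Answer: -6 - 125*sqrt(227) ≈ -1889.3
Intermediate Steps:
p(J) = -17 - J (p(J) = -17*1 - J = -17 - J)
n*sqrt(105 + 122) + p(-11) = -125*sqrt(105 + 122) + (-17 - 1*(-11)) = -125*sqrt(227) + (-17 + 11) = -125*sqrt(227) - 6 = -6 - 125*sqrt(227)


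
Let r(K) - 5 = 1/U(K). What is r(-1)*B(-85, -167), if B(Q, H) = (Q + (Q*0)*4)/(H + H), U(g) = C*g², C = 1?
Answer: 255/167 ≈ 1.5269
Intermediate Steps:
U(g) = g² (U(g) = 1*g² = g²)
B(Q, H) = Q/(2*H) (B(Q, H) = (Q + 0*4)/((2*H)) = (Q + 0)*(1/(2*H)) = Q*(1/(2*H)) = Q/(2*H))
r(K) = 5 + K⁻² (r(K) = 5 + 1/K² = 5 + K⁻²)
r(-1)*B(-85, -167) = (5 + (-1)⁻²)*((½)*(-85)/(-167)) = (5 + 1)*((½)*(-85)*(-1/167)) = 6*(85/334) = 255/167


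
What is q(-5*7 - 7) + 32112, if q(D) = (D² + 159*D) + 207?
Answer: 27405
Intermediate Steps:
q(D) = 207 + D² + 159*D
q(-5*7 - 7) + 32112 = (207 + (-5*7 - 7)² + 159*(-5*7 - 7)) + 32112 = (207 + (-35 - 7)² + 159*(-35 - 7)) + 32112 = (207 + (-42)² + 159*(-42)) + 32112 = (207 + 1764 - 6678) + 32112 = -4707 + 32112 = 27405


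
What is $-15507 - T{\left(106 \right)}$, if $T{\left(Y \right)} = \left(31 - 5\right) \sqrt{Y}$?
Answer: $-15507 - 26 \sqrt{106} \approx -15775.0$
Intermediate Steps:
$T{\left(Y \right)} = 26 \sqrt{Y}$
$-15507 - T{\left(106 \right)} = -15507 - 26 \sqrt{106}$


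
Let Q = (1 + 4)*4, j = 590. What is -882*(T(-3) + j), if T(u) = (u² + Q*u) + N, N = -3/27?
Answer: -475300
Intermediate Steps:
N = -⅑ (N = -3*1/27 = -⅑ ≈ -0.11111)
Q = 20 (Q = 5*4 = 20)
T(u) = -⅑ + u² + 20*u (T(u) = (u² + 20*u) - ⅑ = -⅑ + u² + 20*u)
-882*(T(-3) + j) = -882*((-⅑ + (-3)² + 20*(-3)) + 590) = -882*((-⅑ + 9 - 60) + 590) = -882*(-460/9 + 590) = -882*4850/9 = -475300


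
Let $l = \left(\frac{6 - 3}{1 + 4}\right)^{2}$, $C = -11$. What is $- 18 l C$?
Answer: $\frac{1782}{25} \approx 71.28$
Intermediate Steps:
$l = \frac{9}{25}$ ($l = \left(\frac{6 + \left(-4 + 1\right)}{5}\right)^{2} = \left(\left(6 - 3\right) \frac{1}{5}\right)^{2} = \left(3 \cdot \frac{1}{5}\right)^{2} = \left(\frac{3}{5}\right)^{2} = \frac{9}{25} \approx 0.36$)
$- 18 l C = \left(-18\right) \frac{9}{25} \left(-11\right) = \left(- \frac{162}{25}\right) \left(-11\right) = \frac{1782}{25}$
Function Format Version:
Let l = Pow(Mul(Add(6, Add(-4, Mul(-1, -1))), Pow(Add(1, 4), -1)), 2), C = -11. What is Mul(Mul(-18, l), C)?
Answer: Rational(1782, 25) ≈ 71.280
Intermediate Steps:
l = Rational(9, 25) (l = Pow(Mul(Add(6, Add(-4, 1)), Pow(5, -1)), 2) = Pow(Mul(Add(6, -3), Rational(1, 5)), 2) = Pow(Mul(3, Rational(1, 5)), 2) = Pow(Rational(3, 5), 2) = Rational(9, 25) ≈ 0.36000)
Mul(Mul(-18, l), C) = Mul(Mul(-18, Rational(9, 25)), -11) = Mul(Rational(-162, 25), -11) = Rational(1782, 25)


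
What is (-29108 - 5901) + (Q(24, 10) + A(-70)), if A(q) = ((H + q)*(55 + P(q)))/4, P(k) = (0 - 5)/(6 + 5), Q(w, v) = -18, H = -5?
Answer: -396547/11 ≈ -36050.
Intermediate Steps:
P(k) = -5/11
A(q) = -750/11 + 150*q/11 (A(q) = ((-5 + q)*(55 - 5/11))/4 = ((-5 + q)*(600/11))*(¼) = (-3000/11 + 600*q/11)*(¼) = -750/11 + 150*q/11)
(-29108 - 5901) + (Q(24, 10) + A(-70)) = (-29108 - 5901) + (-18 + (-750/11 + (150/11)*(-70))) = -35009 + (-18 + (-750/11 - 10500/11)) = -35009 + (-18 - 11250/11) = -35009 - 11448/11 = -396547/11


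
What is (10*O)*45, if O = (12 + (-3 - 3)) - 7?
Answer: -450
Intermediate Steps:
O = -1 (O = (12 - 6) - 7 = 6 - 7 = -1)
(10*O)*45 = (10*(-1))*45 = -10*45 = -450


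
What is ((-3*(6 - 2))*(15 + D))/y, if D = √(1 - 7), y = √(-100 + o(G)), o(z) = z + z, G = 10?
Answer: -3*√30/5 + 9*I*√5 ≈ -3.2863 + 20.125*I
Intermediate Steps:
o(z) = 2*z
y = 4*I*√5 (y = √(-100 + 2*10) = √(-100 + 20) = √(-80) = 4*I*√5 ≈ 8.9443*I)
D = I*√6 (D = √(-6) = I*√6 ≈ 2.4495*I)
((-3*(6 - 2))*(15 + D))/y = ((-3*(6 - 2))*(15 + I*√6))/((4*I*√5)) = ((-3*4)*(15 + I*√6))*(-I*√5/20) = (-12*(15 + I*√6))*(-I*√5/20) = (-180 - 12*I*√6)*(-I*√5/20) = -I*√5*(-180 - 12*I*√6)/20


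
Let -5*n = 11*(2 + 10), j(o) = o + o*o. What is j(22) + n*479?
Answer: -60698/5 ≈ -12140.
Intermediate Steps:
j(o) = o + o²
n = -132/5 (n = -11*(2 + 10)/5 = -11*12/5 = -⅕*132 = -132/5 ≈ -26.400)
j(22) + n*479 = 22*(1 + 22) - 132/5*479 = 22*23 - 63228/5 = 506 - 63228/5 = -60698/5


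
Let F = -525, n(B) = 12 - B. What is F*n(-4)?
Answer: -8400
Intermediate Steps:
F*n(-4) = -525*(12 - 1*(-4)) = -525*(12 + 4) = -525*16 = -8400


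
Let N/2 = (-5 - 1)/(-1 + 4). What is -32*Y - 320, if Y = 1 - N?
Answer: -480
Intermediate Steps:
N = -4 (N = 2*((-5 - 1)/(-1 + 4)) = 2*(-6/3) = 2*(-6*⅓) = 2*(-2) = -4)
Y = 5 (Y = 1 - 1*(-4) = 1 + 4 = 5)
-32*Y - 320 = -32*5 - 320 = -160 - 320 = -480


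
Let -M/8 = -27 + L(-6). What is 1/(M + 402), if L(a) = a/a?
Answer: 1/610 ≈ 0.0016393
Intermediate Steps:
L(a) = 1
M = 208 (M = -8*(-27 + 1) = -8*(-26) = 208)
1/(M + 402) = 1/(208 + 402) = 1/610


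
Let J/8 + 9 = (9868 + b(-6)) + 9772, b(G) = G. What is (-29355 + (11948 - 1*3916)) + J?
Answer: 135677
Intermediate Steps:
J = 157000 (J = -72 + 8*((9868 - 6) + 9772) = -72 + 8*(9862 + 9772) = -72 + 8*19634 = -72 + 157072 = 157000)
(-29355 + (11948 - 1*3916)) + J = (-29355 + (11948 - 1*3916)) + 157000 = (-29355 + (11948 - 3916)) + 157000 = (-29355 + 8032) + 157000 = -21323 + 157000 = 135677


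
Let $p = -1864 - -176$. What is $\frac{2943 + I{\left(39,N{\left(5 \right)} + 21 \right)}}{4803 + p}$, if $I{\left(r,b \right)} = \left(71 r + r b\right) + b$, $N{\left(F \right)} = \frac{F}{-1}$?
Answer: $\frac{6352}{3115} \approx 2.0392$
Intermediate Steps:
$N{\left(F \right)} = - F$ ($N{\left(F \right)} = F \left(-1\right) = - F$)
$I{\left(r,b \right)} = b + 71 r + b r$ ($I{\left(r,b \right)} = \left(71 r + b r\right) + b = b + 71 r + b r$)
$p = -1688$ ($p = -1864 + 176 = -1688$)
$\frac{2943 + I{\left(39,N{\left(5 \right)} + 21 \right)}}{4803 + p} = \frac{2943 + \left(\left(\left(-1\right) 5 + 21\right) + 71 \cdot 39 + \left(\left(-1\right) 5 + 21\right) 39\right)}{4803 - 1688} = \frac{2943 + \left(\left(-5 + 21\right) + 2769 + \left(-5 + 21\right) 39\right)}{3115} = \left(2943 + \left(16 + 2769 + 16 \cdot 39\right)\right) \frac{1}{3115} = \left(2943 + \left(16 + 2769 + 624\right)\right) \frac{1}{3115} = \left(2943 + 3409\right) \frac{1}{3115} = 6352 \cdot \frac{1}{3115} = \frac{6352}{3115}$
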